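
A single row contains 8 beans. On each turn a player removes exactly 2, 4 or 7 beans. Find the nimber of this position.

Compute g(0), g(1), … for moves {2, 4, 7}:
g(0) = mex{} = 0
g(1) = mex{} = 0
g(2) = mex{0} = 1
g(3) = mex{0} = 1
g(4) = mex{0,1} = 2
g(5) = mex{0,1} = 2
g(6) = mex{1,2} = 0
g(7) = mex{0,1,2} = 3
g(8) = mex{0,2} = 1
So g(8) = 1.

1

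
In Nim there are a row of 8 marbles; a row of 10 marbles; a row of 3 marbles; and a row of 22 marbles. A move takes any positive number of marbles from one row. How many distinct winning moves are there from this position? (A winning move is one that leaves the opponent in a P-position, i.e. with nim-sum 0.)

1

Nim-sum: 8 ^ 10 ^ 3 ^ 22 = 23.
The overall nim-sum is X = 23. A row of size p has a winning move iff p XOR X < p (reduce it to p XOR X).
  8: 8 XOR 23 = 31 ≥ 8 — no move.
  10: 10 XOR 23 = 29 ≥ 10 — no move.
  3: 3 XOR 23 = 20 ≥ 3 — no move.
  22: 22 XOR 23 = 1 < 22 — winning move (to 1).
That gives 1 winning move.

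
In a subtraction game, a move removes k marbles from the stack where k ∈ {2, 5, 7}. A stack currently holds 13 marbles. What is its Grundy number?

0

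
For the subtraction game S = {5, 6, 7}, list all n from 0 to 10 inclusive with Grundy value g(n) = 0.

Compute g(0), g(1), … for moves {5, 6, 7}:
g(0) = mex{} = 0
g(1) = mex{} = 0
g(2) = mex{} = 0
g(3) = mex{} = 0
g(4) = mex{} = 0
g(5) = mex{0} = 1
g(6) = mex{0} = 1
g(7) = mex{0} = 1
g(8) = mex{0} = 1
g(9) = mex{0} = 1
g(10) = mex{0,1} = 2
The P-positions (g = 0) in 0..10 are 0, 1, 2, 3, 4.

0, 1, 2, 3, 4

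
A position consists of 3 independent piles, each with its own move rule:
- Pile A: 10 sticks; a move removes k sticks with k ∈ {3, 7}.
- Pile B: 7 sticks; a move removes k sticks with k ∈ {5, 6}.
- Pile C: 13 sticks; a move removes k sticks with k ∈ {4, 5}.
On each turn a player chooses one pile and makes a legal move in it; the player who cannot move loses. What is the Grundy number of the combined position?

Build the Grundy sequence for pile A with g(k) = mex{g(k−s) : s ∈ {3, 7}, s ≤ k}:
k:     0  1  2  3  4  5  6  7  8  9 10
g(k):  0  0  0  1  1  1  0  2  2  1  0
So g(10) = 0.
Grundy values for pile B (subtraction set {5, 6}):
g(0) = mex{} = 0
g(1) = mex{} = 0
g(2) = mex{} = 0
g(3) = mex{} = 0
g(4) = mex{} = 0
g(5) = mex{0} = 1
g(6) = mex{0} = 1
g(7) = mex{0} = 1
So g(7) = 1.
For pile C, compute g(0), g(1), … with moves {4, 5}:
g(0) = mex{} = 0
g(1) = mex{} = 0
g(2) = mex{} = 0
g(3) = mex{} = 0
g(4) = mex{0} = 1
g(5) = mex{0} = 1
g(6) = mex{0} = 1
g(7) = mex{0} = 1
g(8) = mex{0,1} = 2
g(9) = mex{1} = 0
g(10) = mex{1} = 0
g(11) = mex{1} = 0
g(12) = mex{1,2} = 0
g(13) = mex{0,2} = 1
So g(13) = 1.
The value of a disjunctive sum is the nim-sum of the parts.
Combined value = 0 ⊕ 1 ⊕ 1 = 0.

0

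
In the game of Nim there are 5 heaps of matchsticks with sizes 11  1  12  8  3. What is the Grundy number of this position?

Nim-sum: 11 ⊕ 1 ⊕ 12 ⊕ 8 ⊕ 3 = 13.

13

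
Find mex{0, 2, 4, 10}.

1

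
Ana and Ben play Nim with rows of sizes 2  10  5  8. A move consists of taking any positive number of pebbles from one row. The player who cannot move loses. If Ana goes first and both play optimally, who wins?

Nim-sum: 2 ^ 10 ^ 5 ^ 8 = 5.
The nim-sum is 5 ≠ 0, so this is an N-position: the player to move can win; Ana has a winning move.

Ana wins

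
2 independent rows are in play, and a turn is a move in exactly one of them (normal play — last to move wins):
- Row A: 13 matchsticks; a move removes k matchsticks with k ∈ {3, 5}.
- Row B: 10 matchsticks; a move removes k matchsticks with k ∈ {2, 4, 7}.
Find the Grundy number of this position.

Grundy values for row A (subtraction set {3, 5}):
g(0) = mex{} = 0
g(1) = mex{} = 0
g(2) = mex{} = 0
g(3) = mex{0} = 1
g(4) = mex{0} = 1
g(5) = mex{0} = 1
g(6) = mex{0,1} = 2
g(7) = mex{0,1} = 2
g(8) = mex{1} = 0
g(9) = mex{1,2} = 0
g(10) = mex{1,2} = 0
g(11) = mex{0,2} = 1
g(12) = mex{0,2} = 1
g(13) = mex{0} = 1
So g(13) = 1.
For row B, compute g(0), g(1), … with moves {2, 4, 7}:
k:     0  1  2  3  4  5  6  7  8  9 10
g(k):  0  0  1  1  2  2  0  3  1  0  2
So g(10) = 2.
By the Sprague-Grundy theorem, the Grundy value of a sum of independent games is the XOR of the component values.
Combined value = 1 XOR 2 = 3.

3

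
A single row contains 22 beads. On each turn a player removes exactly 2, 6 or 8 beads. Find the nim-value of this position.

Build the Grundy sequence with g(k) = mex{g(k−s) : s ∈ {2, 6, 8}, s ≤ k}:
k:     0  1  2  3  4  5  6  7  8  9 10 11 12 13 14 15 16 17 18 19 20 21 22
g(k):  0  0  1  1  0  0  1  1  2  2  3  3  2  2  0  0  1  1  0  0  1  1  2
So g(22) = 2.

2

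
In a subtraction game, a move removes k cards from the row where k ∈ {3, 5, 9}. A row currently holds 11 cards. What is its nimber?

1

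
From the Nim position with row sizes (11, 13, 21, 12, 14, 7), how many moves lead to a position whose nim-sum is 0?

Compute the nim-sum pairwise:
11 ^ 13 = 6
6 ^ 21 = 19
19 ^ 12 = 31
31 ^ 14 = 17
17 ^ 7 = 22
The overall nim-sum is X = 22. A row of size p has a winning move iff p XOR X < p (reduce it to p XOR X).
  11: 11 XOR 22 = 29 ≥ 11 — no move.
  13: 13 XOR 22 = 27 ≥ 13 — no move.
  21: 21 XOR 22 = 3 < 21 — winning move (to 3).
  12: 12 XOR 22 = 26 ≥ 12 — no move.
  14: 14 XOR 22 = 24 ≥ 14 — no move.
  7: 7 XOR 22 = 17 ≥ 7 — no move.
That gives 1 winning move.

1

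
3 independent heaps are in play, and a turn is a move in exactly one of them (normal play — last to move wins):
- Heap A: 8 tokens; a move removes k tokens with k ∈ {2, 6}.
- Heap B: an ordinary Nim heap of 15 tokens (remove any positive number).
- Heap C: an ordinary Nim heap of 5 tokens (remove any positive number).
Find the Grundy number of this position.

For heap A, compute g(0), g(1), … with moves {2, 6}:
k:     0  1  2  3  4  5  6  7  8
g(k):  0  0  1  1  0  0  1  1  0
So g(8) = 0.
Heap B is a plain Nim heap of size 15, so its Grundy value is 15.
Heap C is a plain Nim heap of size 5, so its Grundy value is 5.
The value of a disjunctive sum is the nim-sum of the parts.
Combined value = 0 XOR 15 XOR 5 = 10.

10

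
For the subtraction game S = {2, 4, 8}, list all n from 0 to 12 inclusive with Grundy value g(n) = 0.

0, 1, 6, 7, 12

Build the Grundy sequence with g(k) = mex{g(k−s) : s ∈ {2, 4, 8}, s ≤ k}:
g(0) = mex{} = 0
g(1) = mex{} = 0
g(2) = mex{0} = 1
g(3) = mex{0} = 1
g(4) = mex{0,1} = 2
g(5) = mex{0,1} = 2
g(6) = mex{1,2} = 0
g(7) = mex{1,2} = 0
g(8) = mex{0,2} = 1
g(9) = mex{0,2} = 1
g(10) = mex{0,1} = 2
g(11) = mex{0,1} = 2
g(12) = mex{1,2} = 0
The P-positions (g = 0) in 0..12 are 0, 1, 6, 7, 12.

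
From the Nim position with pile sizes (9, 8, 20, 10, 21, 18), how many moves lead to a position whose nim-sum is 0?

Compute the nim-sum pairwise:
9 ⊕ 8 = 1
1 ⊕ 20 = 21
21 ⊕ 10 = 31
31 ⊕ 21 = 10
10 ⊕ 18 = 24
The overall nim-sum is X = 24. A pile of size p has a winning move iff p XOR X < p (reduce it to p XOR X).
  9: 9 XOR 24 = 17 ≥ 9 — no move.
  8: 8 XOR 24 = 16 ≥ 8 — no move.
  20: 20 XOR 24 = 12 < 20 — winning move (to 12).
  10: 10 XOR 24 = 18 ≥ 10 — no move.
  21: 21 XOR 24 = 13 < 21 — winning move (to 13).
  18: 18 XOR 24 = 10 < 18 — winning move (to 10).
That gives 3 winning moves.

3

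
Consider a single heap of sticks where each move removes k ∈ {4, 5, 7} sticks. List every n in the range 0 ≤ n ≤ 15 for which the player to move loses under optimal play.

0, 1, 2, 3, 11, 12, 13, 14

Grundy values for subtraction set {4, 5, 7}:
k:     0  1  2  3  4  5  6  7  8  9 10 11 12 13 14 15
g(k):  0  0  0  0  1  1  1  1  2  2  2  0  0  0  0  1
The P-positions (g = 0) in 0..15 are 0, 1, 2, 3, 11, 12, 13, 14.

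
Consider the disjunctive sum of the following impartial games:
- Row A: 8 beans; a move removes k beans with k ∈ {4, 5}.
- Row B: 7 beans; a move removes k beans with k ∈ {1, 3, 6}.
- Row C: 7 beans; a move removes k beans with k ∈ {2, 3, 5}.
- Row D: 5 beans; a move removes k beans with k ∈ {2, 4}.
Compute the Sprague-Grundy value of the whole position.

For row A, compute g(0), g(1), … with moves {4, 5}:
k:     0  1  2  3  4  5  6  7  8
g(k):  0  0  0  0  1  1  1  1  2
So g(8) = 2.
Grundy values for row B (subtraction set {1, 3, 6}):
g(0) = mex{} = 0
g(1) = mex{0} = 1
g(2) = mex{1} = 0
g(3) = mex{0} = 1
g(4) = mex{1} = 0
g(5) = mex{0} = 1
g(6) = mex{0,1} = 2
g(7) = mex{0,1,2} = 3
So g(7) = 3.
Grundy values for row C (subtraction set {2, 3, 5}):
g(0) = mex{} = 0
g(1) = mex{} = 0
g(2) = mex{0} = 1
g(3) = mex{0} = 1
g(4) = mex{0,1} = 2
g(5) = mex{0,1} = 2
g(6) = mex{0,1,2} = 3
g(7) = mex{1,2} = 0
So g(7) = 0.
For row D, compute g(0), g(1), … with moves {2, 4}:
g(0) = mex{} = 0
g(1) = mex{} = 0
g(2) = mex{0} = 1
g(3) = mex{0} = 1
g(4) = mex{0,1} = 2
g(5) = mex{0,1} = 2
So g(5) = 2.
By the Sprague-Grundy theorem, the Grundy value of a sum of independent games is the XOR of the component values.
Combined value = 2 XOR 3 XOR 0 XOR 2 = 3.

3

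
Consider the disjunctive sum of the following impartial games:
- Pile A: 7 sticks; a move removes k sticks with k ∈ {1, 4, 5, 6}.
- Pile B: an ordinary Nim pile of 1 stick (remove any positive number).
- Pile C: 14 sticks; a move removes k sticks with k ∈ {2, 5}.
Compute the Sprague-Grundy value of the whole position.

For pile A, compute g(0), g(1), … with moves {1, 4, 5, 6}:
g(0) = mex{} = 0
g(1) = mex{0} = 1
g(2) = mex{1} = 0
g(3) = mex{0} = 1
g(4) = mex{0,1} = 2
g(5) = mex{0,1,2} = 3
g(6) = mex{0,1,3} = 2
g(7) = mex{0,1,2} = 3
So g(7) = 3.
Pile B is a plain Nim pile of size 1, so its Grundy value is 1.
Grundy values for pile C (subtraction set {2, 5}):
g(0) = mex{} = 0
g(1) = mex{} = 0
g(2) = mex{0} = 1
g(3) = mex{0} = 1
g(4) = mex{1} = 0
g(5) = mex{0,1} = 2
g(6) = mex{0} = 1
g(7) = mex{1,2} = 0
g(8) = mex{1} = 0
g(9) = mex{0} = 1
g(10) = mex{0,2} = 1
g(11) = mex{1} = 0
g(12) = mex{0,1} = 2
g(13) = mex{0} = 1
g(14) = mex{1,2} = 0
So g(14) = 0.
The value of a disjunctive sum is the nim-sum of the parts.
Combined value = 3 XOR 1 XOR 0 = 2.

2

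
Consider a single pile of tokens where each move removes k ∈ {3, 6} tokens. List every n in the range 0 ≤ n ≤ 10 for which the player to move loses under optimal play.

0, 1, 2, 9, 10

Grundy values for subtraction set {3, 6}:
g(0) = mex{} = 0
g(1) = mex{} = 0
g(2) = mex{} = 0
g(3) = mex{0} = 1
g(4) = mex{0} = 1
g(5) = mex{0} = 1
g(6) = mex{0,1} = 2
g(7) = mex{0,1} = 2
g(8) = mex{0,1} = 2
g(9) = mex{1,2} = 0
g(10) = mex{1,2} = 0
The P-positions (g = 0) in 0..10 are 0, 1, 2, 9, 10.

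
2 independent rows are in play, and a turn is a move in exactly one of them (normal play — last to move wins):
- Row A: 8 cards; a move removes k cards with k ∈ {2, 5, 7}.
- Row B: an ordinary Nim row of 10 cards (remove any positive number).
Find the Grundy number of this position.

Grundy values for row A (subtraction set {2, 5, 7}):
k:     0  1  2  3  4  5  6  7  8
g(k):  0  0  1  1  0  2  1  3  2
So g(8) = 2.
Row B is a plain Nim row of size 10, so its Grundy value is 10.
By the Sprague-Grundy theorem, the Grundy value of a sum of independent games is the XOR of the component values.
Combined value = 2 XOR 10 = 8.

8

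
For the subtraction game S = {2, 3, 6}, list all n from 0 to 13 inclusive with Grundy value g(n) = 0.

0, 1, 5, 9, 10

Build the Grundy sequence with g(k) = mex{g(k−s) : s ∈ {2, 3, 6}, s ≤ k}:
k:     0  1  2  3  4  5  6  7  8  9 10 11 12 13
g(k):  0  0  1  1  2  0  3  1  2  0  0  1  1  2
The P-positions (g = 0) in 0..13 are 0, 1, 5, 9, 10.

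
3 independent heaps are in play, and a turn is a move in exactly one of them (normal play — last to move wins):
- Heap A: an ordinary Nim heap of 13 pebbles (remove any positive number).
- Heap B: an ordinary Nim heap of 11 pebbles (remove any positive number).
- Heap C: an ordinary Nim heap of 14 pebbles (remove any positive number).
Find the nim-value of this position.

8

Heap A is a plain Nim heap of size 13, so its Grundy value is 13.
Heap B is a plain Nim heap of size 11, so its Grundy value is 11.
Heap C is a plain Nim heap of size 14, so its Grundy value is 14.
The value of a disjunctive sum is the nim-sum of the parts.
Combined value = 13 ⊕ 11 ⊕ 14 = 8.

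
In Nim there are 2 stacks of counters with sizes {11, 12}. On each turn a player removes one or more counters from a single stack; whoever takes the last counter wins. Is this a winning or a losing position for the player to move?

Winning position

Nim-sum: 11 ^ 12 = 7.
The nim-sum is 7 ≠ 0, so this is an N-position: the player to move can win.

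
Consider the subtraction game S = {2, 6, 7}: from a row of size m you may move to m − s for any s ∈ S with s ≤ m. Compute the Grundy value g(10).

Grundy values for subtraction set {2, 6, 7}:
k:     0  1  2  3  4  5  6  7  8  9 10
g(k):  0  0  1  1  0  0  1  1  2  0  3
So g(10) = 3.

3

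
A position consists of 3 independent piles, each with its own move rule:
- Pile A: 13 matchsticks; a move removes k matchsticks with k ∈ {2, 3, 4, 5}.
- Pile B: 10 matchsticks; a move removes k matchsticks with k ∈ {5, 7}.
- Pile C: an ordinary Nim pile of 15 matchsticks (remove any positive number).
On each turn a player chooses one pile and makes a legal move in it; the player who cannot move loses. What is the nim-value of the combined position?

14

Build the Grundy sequence for pile A with g(k) = mex{g(k−s) : s ∈ {2, 3, 4, 5}, s ≤ k}:
k:     0  1  2  3  4  5  6  7  8  9 10 11 12 13
g(k):  0  0  1  1  2  2  3  0  0  1  1  2  2  3
So g(13) = 3.
Grundy values for pile B (subtraction set {5, 7}):
k:     0  1  2  3  4  5  6  7  8  9 10
g(k):  0  0  0  0  0  1  1  1  1  1  2
So g(10) = 2.
Pile C is a plain Nim pile of size 15, so its Grundy value is 15.
By the Sprague-Grundy theorem, the Grundy value of a sum of independent games is the XOR of the component values.
Combined value = 3 ⊕ 2 ⊕ 15 = 14.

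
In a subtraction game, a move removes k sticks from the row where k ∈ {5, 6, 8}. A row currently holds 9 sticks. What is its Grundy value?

Grundy values for subtraction set {5, 6, 8}:
g(0) = mex{} = 0
g(1) = mex{} = 0
g(2) = mex{} = 0
g(3) = mex{} = 0
g(4) = mex{} = 0
g(5) = mex{0} = 1
g(6) = mex{0} = 1
g(7) = mex{0} = 1
g(8) = mex{0} = 1
g(9) = mex{0} = 1
So g(9) = 1.

1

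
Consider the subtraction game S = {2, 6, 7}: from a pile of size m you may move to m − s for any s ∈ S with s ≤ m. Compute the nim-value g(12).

2

Grundy values for subtraction set {2, 6, 7}:
g(0) = mex{} = 0
g(1) = mex{} = 0
g(2) = mex{0} = 1
g(3) = mex{0} = 1
g(4) = mex{1} = 0
g(5) = mex{1} = 0
g(6) = mex{0} = 1
g(7) = mex{0} = 1
g(8) = mex{0,1} = 2
g(9) = mex{1} = 0
g(10) = mex{0,1,2} = 3
g(11) = mex{0} = 1
g(12) = mex{0,1,3} = 2
So g(12) = 2.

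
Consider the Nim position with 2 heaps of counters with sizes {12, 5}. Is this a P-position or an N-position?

N-position

Write each in binary and XOR column by column:
  1100  (12)
  0101  (5)
  ----
  1001  (9)
The nim-sum is 9 ≠ 0, so this is an N-position: the player to move can win.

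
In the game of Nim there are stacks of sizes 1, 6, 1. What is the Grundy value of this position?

6

Nim-sum: 1 ⊕ 6 ⊕ 1 = 6.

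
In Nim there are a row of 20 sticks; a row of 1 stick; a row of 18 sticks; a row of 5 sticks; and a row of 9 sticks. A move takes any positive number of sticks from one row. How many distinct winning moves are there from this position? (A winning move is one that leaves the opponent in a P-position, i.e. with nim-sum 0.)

1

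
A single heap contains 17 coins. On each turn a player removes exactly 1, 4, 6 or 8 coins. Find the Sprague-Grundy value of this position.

Compute g(0), g(1), … for moves {1, 4, 6, 8}:
k:     0  1  2  3  4  5  6  7  8  9 10 11 12 13 14 15 16 17
g(k):  0  1  0  1  2  0  1  0  1  2  3  2  0  1  0  1  2  0
So g(17) = 0.

0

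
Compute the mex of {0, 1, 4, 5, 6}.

The values 0, 1 are all present; 2 is the first non-negative integer missing from the set.

2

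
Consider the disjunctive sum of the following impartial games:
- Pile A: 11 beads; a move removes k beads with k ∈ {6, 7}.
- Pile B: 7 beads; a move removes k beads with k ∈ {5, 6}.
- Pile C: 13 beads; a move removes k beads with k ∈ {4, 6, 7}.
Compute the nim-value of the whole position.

0

Grundy values for pile A (subtraction set {6, 7}):
g(0) = mex{} = 0
g(1) = mex{} = 0
g(2) = mex{} = 0
g(3) = mex{} = 0
g(4) = mex{} = 0
g(5) = mex{} = 0
g(6) = mex{0} = 1
g(7) = mex{0} = 1
g(8) = mex{0} = 1
g(9) = mex{0} = 1
g(10) = mex{0} = 1
g(11) = mex{0} = 1
So g(11) = 1.
Build the Grundy sequence for pile B with g(k) = mex{g(k−s) : s ∈ {5, 6}, s ≤ k}:
k:     0  1  2  3  4  5  6  7
g(k):  0  0  0  0  0  1  1  1
So g(7) = 1.
Grundy values for pile C (subtraction set {4, 6, 7}):
g(0) = mex{} = 0
g(1) = mex{} = 0
g(2) = mex{} = 0
g(3) = mex{} = 0
g(4) = mex{0} = 1
g(5) = mex{0} = 1
g(6) = mex{0} = 1
g(7) = mex{0} = 1
g(8) = mex{0,1} = 2
g(9) = mex{0,1} = 2
g(10) = mex{0,1} = 2
g(11) = mex{1} = 0
g(12) = mex{1,2} = 0
g(13) = mex{1,2} = 0
So g(13) = 0.
The value of a disjunctive sum is the nim-sum of the parts.
Combined value = 1 XOR 1 XOR 0 = 0.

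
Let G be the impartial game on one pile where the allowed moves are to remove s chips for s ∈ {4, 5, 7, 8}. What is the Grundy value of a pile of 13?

Grundy values for subtraction set {4, 5, 7, 8}:
k:     0  1  2  3  4  5  6  7  8  9 10 11 12 13
g(k):  0  0  0  0  1  1  1  1  2  2  2  2  0  0
So g(13) = 0.

0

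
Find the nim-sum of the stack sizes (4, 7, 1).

2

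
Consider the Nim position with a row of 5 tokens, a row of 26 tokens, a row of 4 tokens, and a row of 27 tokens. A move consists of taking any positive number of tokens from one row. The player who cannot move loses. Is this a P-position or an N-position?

P-position

Compute the nim-sum pairwise:
5 ⊕ 26 = 31
31 ⊕ 4 = 27
27 ⊕ 27 = 0
The nim-sum is 0, so this is a P-position: the player to move is in a losing position under optimal play.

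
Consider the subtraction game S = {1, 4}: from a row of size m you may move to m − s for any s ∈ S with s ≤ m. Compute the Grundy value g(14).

Build the Grundy sequence with g(k) = mex{g(k−s) : s ∈ {1, 4}, s ≤ k}:
k:     0  1  2  3  4  5  6  7  8  9 10 11 12 13 14
g(k):  0  1  0  1  2  0  1  0  1  2  0  1  0  1  2
So g(14) = 2.

2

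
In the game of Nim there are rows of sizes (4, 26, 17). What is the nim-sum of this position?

Compute the nim-sum pairwise:
4 ⊕ 26 = 30
30 ⊕ 17 = 15

15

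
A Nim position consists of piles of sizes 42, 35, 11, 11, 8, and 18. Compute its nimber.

19

Write each in binary and XOR column by column:
  101010  (42)
  100011  (35)
  001011  (11)
  001011  (11)
  001000  (8)
  010010  (18)
  ------
  010011  (19)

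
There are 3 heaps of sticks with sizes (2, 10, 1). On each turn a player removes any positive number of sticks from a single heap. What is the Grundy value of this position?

Compute the nim-sum pairwise:
2 ⊕ 10 = 8
8 ⊕ 1 = 9

9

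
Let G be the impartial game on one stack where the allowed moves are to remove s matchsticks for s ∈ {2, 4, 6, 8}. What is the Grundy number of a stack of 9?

4

Compute g(0), g(1), … for moves {2, 4, 6, 8}:
g(0) = mex{} = 0
g(1) = mex{} = 0
g(2) = mex{0} = 1
g(3) = mex{0} = 1
g(4) = mex{0,1} = 2
g(5) = mex{0,1} = 2
g(6) = mex{0,1,2} = 3
g(7) = mex{0,1,2} = 3
g(8) = mex{0,1,2,3} = 4
g(9) = mex{0,1,2,3} = 4
So g(9) = 4.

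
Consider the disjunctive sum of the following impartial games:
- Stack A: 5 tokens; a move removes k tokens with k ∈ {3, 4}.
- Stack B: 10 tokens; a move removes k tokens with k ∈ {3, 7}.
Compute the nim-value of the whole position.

For stack A, compute g(0), g(1), … with moves {3, 4}:
g(0) = mex{} = 0
g(1) = mex{} = 0
g(2) = mex{} = 0
g(3) = mex{0} = 1
g(4) = mex{0} = 1
g(5) = mex{0} = 1
So g(5) = 1.
Build the Grundy sequence for stack B with g(k) = mex{g(k−s) : s ∈ {3, 7}, s ≤ k}:
k:     0  1  2  3  4  5  6  7  8  9 10
g(k):  0  0  0  1  1  1  0  2  2  1  0
So g(10) = 0.
By the Sprague-Grundy theorem, the Grundy value of a sum of independent games is the XOR of the component values.
Combined value = 1 XOR 0 = 1.

1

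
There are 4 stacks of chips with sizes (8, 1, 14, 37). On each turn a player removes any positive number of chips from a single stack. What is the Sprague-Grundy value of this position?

34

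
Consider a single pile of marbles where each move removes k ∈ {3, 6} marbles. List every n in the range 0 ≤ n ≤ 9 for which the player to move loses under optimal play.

0, 1, 2, 9

Build the Grundy sequence with g(k) = mex{g(k−s) : s ∈ {3, 6}, s ≤ k}:
k:     0  1  2  3  4  5  6  7  8  9
g(k):  0  0  0  1  1  1  2  2  2  0
The P-positions (g = 0) in 0..9 are 0, 1, 2, 9.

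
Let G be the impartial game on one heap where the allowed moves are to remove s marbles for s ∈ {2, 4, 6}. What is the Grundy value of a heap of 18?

Build the Grundy sequence with g(k) = mex{g(k−s) : s ∈ {2, 4, 6}, s ≤ k}:
k:     0  1  2  3  4  5  6  7  8  9 10 11 12 13 14 15 16 17 18
g(k):  0  0  1  1  2  2  3  3  0  0  1  1  2  2  3  3  0  0  1
So g(18) = 1.

1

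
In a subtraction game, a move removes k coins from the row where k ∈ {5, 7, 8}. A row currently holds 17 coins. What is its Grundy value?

0

Compute g(0), g(1), … for moves {5, 7, 8}:
k:     0  1  2  3  4  5  6  7  8  9 10 11 12 13 14 15 16 17
g(k):  0  0  0  0  0  1  1  1  1  1  2  2  2  0  0  0  0  0
So g(17) = 0.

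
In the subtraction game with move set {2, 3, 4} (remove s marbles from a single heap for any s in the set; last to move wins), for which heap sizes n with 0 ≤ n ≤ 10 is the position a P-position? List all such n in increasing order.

0, 1, 6, 7

Build the Grundy sequence with g(k) = mex{g(k−s) : s ∈ {2, 3, 4}, s ≤ k}:
g(0) = mex{} = 0
g(1) = mex{} = 0
g(2) = mex{0} = 1
g(3) = mex{0} = 1
g(4) = mex{0,1} = 2
g(5) = mex{0,1} = 2
g(6) = mex{1,2} = 0
g(7) = mex{1,2} = 0
g(8) = mex{0,2} = 1
g(9) = mex{0,2} = 1
g(10) = mex{0,1} = 2
The P-positions (g = 0) in 0..10 are 0, 1, 6, 7.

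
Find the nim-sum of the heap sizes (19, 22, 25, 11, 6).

17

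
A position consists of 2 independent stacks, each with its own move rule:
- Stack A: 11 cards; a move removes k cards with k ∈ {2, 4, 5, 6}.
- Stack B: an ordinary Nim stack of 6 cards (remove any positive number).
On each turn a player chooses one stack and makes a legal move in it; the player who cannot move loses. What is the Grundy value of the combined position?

7

For stack A, compute g(0), g(1), … with moves {2, 4, 5, 6}:
k:     0  1  2  3  4  5  6  7  8  9 10 11
g(k):  0  0  1  1  2  2  3  3  0  0  1  1
So g(11) = 1.
Stack B is a plain Nim stack of size 6, so its Grundy value is 6.
The value of a disjunctive sum is the nim-sum of the parts.
Combined value = 1 ⊕ 6 = 7.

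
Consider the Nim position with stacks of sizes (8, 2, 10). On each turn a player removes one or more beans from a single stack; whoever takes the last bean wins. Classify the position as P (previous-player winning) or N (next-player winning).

Bitwise XOR of the heap sizes:
  1000  (8)
  0010  (2)
  1010  (10)
  ----
  0000  (0)
The nim-sum is 0, so this is a P-position: the player to move is in a losing position under optimal play.

P-position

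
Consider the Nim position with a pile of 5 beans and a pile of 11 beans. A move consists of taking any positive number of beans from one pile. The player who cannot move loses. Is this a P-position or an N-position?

Compute the nim-sum pairwise:
5 ⊕ 11 = 14
The nim-sum is 14 ≠ 0, so this is an N-position: the player to move can win.

N-position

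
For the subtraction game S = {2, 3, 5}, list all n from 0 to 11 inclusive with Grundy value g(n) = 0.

0, 1, 7, 8

Compute g(0), g(1), … for moves {2, 3, 5}:
k:     0  1  2  3  4  5  6  7  8  9 10 11
g(k):  0  0  1  1  2  2  3  0  0  1  1  2
The P-positions (g = 0) in 0..11 are 0, 1, 7, 8.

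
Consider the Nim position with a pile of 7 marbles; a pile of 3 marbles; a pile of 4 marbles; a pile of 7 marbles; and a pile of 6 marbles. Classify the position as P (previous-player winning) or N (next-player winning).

N-position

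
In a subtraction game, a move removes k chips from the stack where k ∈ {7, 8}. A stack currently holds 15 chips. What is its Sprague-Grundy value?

0

Build the Grundy sequence with g(k) = mex{g(k−s) : s ∈ {7, 8}, s ≤ k}:
k:     0  1  2  3  4  5  6  7  8  9 10 11 12 13 14 15
g(k):  0  0  0  0  0  0  0  1  1  1  1  1  1  1  2  0
So g(15) = 0.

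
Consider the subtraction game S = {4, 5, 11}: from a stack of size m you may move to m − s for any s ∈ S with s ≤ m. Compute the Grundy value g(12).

Compute g(0), g(1), … for moves {4, 5, 11}:
g(0) = mex{} = 0
g(1) = mex{} = 0
g(2) = mex{} = 0
g(3) = mex{} = 0
g(4) = mex{0} = 1
g(5) = mex{0} = 1
g(6) = mex{0} = 1
g(7) = mex{0} = 1
g(8) = mex{0,1} = 2
g(9) = mex{1} = 0
g(10) = mex{1} = 0
g(11) = mex{0,1} = 2
g(12) = mex{0,1,2} = 3
So g(12) = 3.

3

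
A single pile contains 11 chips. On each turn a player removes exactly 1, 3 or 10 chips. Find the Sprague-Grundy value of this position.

3

Build the Grundy sequence with g(k) = mex{g(k−s) : s ∈ {1, 3, 10}, s ≤ k}:
k:     0  1  2  3  4  5  6  7  8  9 10 11
g(k):  0  1  0  1  0  1  0  1  0  1  2  3
So g(11) = 3.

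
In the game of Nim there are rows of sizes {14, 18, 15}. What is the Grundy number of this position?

19

Compute the nim-sum pairwise:
14 XOR 18 = 28
28 XOR 15 = 19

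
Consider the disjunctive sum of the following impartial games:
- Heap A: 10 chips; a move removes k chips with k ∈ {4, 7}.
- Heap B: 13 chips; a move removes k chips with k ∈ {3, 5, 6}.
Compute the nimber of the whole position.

Build the Grundy sequence for heap A with g(k) = mex{g(k−s) : s ∈ {4, 7}, s ≤ k}:
g(0) = mex{} = 0
g(1) = mex{} = 0
g(2) = mex{} = 0
g(3) = mex{} = 0
g(4) = mex{0} = 1
g(5) = mex{0} = 1
g(6) = mex{0} = 1
g(7) = mex{0} = 1
g(8) = mex{0,1} = 2
g(9) = mex{0,1} = 2
g(10) = mex{0,1} = 2
So g(10) = 2.
Grundy values for heap B (subtraction set {3, 5, 6}):
g(0) = mex{} = 0
g(1) = mex{} = 0
g(2) = mex{} = 0
g(3) = mex{0} = 1
g(4) = mex{0} = 1
g(5) = mex{0} = 1
g(6) = mex{0,1} = 2
g(7) = mex{0,1} = 2
g(8) = mex{0,1} = 2
g(9) = mex{1,2} = 0
g(10) = mex{1,2} = 0
g(11) = mex{1,2} = 0
g(12) = mex{0,2} = 1
g(13) = mex{0,2} = 1
So g(13) = 1.
By the Sprague-Grundy theorem, the Grundy value of a sum of independent games is the XOR of the component values.
Combined value = 2 ⊕ 1 = 3.

3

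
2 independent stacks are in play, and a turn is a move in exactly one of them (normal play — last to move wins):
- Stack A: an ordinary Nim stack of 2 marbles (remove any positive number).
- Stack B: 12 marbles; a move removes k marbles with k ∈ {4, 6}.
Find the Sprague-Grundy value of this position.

2

Stack A is a plain Nim stack of size 2, so its Grundy value is 2.
For stack B, compute g(0), g(1), … with moves {4, 6}:
g(0) = mex{} = 0
g(1) = mex{} = 0
g(2) = mex{} = 0
g(3) = mex{} = 0
g(4) = mex{0} = 1
g(5) = mex{0} = 1
g(6) = mex{0} = 1
g(7) = mex{0} = 1
g(8) = mex{0,1} = 2
g(9) = mex{0,1} = 2
g(10) = mex{1} = 0
g(11) = mex{1} = 0
g(12) = mex{1,2} = 0
So g(12) = 0.
The value of a disjunctive sum is the nim-sum of the parts.
Combined value = 2 ⊕ 0 = 2.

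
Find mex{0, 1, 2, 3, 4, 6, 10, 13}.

5

The values 0, 1, 2, 3, 4 are all present; 5 is the first non-negative integer missing from the set.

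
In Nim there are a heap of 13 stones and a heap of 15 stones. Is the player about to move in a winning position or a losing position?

Winning position

In binary:
  1101  (13)
  1111  (15)
  ----
  0010  (2)
The nim-sum is 2 ≠ 0, so this is an N-position: the player to move can win.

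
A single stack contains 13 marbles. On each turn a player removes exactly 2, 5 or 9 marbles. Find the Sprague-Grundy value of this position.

Build the Grundy sequence with g(k) = mex{g(k−s) : s ∈ {2, 5, 9}, s ≤ k}:
g(0) = mex{} = 0
g(1) = mex{} = 0
g(2) = mex{0} = 1
g(3) = mex{0} = 1
g(4) = mex{1} = 0
g(5) = mex{0,1} = 2
g(6) = mex{0} = 1
g(7) = mex{1,2} = 0
g(8) = mex{1} = 0
g(9) = mex{0} = 1
g(10) = mex{0,2} = 1
g(11) = mex{1} = 0
g(12) = mex{0,1} = 2
g(13) = mex{0} = 1
So g(13) = 1.

1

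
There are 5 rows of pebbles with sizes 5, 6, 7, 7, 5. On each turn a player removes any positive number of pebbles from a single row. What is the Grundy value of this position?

Nim-sum: 5 ^ 6 ^ 7 ^ 7 ^ 5 = 6.

6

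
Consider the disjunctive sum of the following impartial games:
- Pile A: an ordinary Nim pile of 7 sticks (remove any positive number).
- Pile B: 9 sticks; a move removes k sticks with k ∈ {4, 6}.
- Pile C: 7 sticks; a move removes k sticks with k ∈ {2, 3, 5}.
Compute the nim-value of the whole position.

5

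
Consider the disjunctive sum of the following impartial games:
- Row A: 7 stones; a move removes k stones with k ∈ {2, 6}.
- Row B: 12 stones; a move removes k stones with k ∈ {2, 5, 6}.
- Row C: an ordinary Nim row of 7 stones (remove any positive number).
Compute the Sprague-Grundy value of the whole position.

Build the Grundy sequence for row A with g(k) = mex{g(k−s) : s ∈ {2, 6}, s ≤ k}:
g(0) = mex{} = 0
g(1) = mex{} = 0
g(2) = mex{0} = 1
g(3) = mex{0} = 1
g(4) = mex{1} = 0
g(5) = mex{1} = 0
g(6) = mex{0} = 1
g(7) = mex{0} = 1
So g(7) = 1.
Build the Grundy sequence for row B with g(k) = mex{g(k−s) : s ∈ {2, 5, 6}, s ≤ k}:
k:     0  1  2  3  4  5  6  7  8  9 10 11 12
g(k):  0  0  1  1  0  2  1  3  0  2  1  0  0
So g(12) = 0.
Row C is a plain Nim row of size 7, so its Grundy value is 7.
By the Sprague-Grundy theorem, the Grundy value of a sum of independent games is the XOR of the component values.
Combined value = 1 XOR 0 XOR 7 = 6.

6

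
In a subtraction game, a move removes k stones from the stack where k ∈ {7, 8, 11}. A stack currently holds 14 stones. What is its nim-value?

2

Build the Grundy sequence with g(k) = mex{g(k−s) : s ∈ {7, 8, 11}, s ≤ k}:
g(0) = mex{} = 0
g(1) = mex{} = 0
g(2) = mex{} = 0
g(3) = mex{} = 0
g(4) = mex{} = 0
g(5) = mex{} = 0
g(6) = mex{} = 0
g(7) = mex{0} = 1
g(8) = mex{0} = 1
g(9) = mex{0} = 1
g(10) = mex{0} = 1
g(11) = mex{0} = 1
g(12) = mex{0} = 1
g(13) = mex{0} = 1
g(14) = mex{0,1} = 2
So g(14) = 2.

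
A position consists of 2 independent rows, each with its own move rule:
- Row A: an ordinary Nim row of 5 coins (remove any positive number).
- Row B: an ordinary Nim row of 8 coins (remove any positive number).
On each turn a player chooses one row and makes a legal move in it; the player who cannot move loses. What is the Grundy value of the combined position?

Row A is a plain Nim row of size 5, so its Grundy value is 5.
Row B is a plain Nim row of size 8, so its Grundy value is 8.
By the Sprague-Grundy theorem, the Grundy value of a sum of independent games is the XOR of the component values.
Combined value = 5 XOR 8 = 13.

13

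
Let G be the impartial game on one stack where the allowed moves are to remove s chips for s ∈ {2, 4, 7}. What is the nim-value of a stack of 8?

Compute g(0), g(1), … for moves {2, 4, 7}:
g(0) = mex{} = 0
g(1) = mex{} = 0
g(2) = mex{0} = 1
g(3) = mex{0} = 1
g(4) = mex{0,1} = 2
g(5) = mex{0,1} = 2
g(6) = mex{1,2} = 0
g(7) = mex{0,1,2} = 3
g(8) = mex{0,2} = 1
So g(8) = 1.

1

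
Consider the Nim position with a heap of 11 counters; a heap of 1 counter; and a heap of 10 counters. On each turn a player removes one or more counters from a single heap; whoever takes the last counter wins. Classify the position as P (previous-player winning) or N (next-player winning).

P-position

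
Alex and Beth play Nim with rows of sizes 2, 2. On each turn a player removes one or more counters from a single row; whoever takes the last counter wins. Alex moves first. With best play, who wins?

Beth wins

Compute the nim-sum pairwise:
2 ^ 2 = 0
The nim-sum is 0, so this is a P-position: the player to move is in a losing position under optimal play; Alex is about to move from it and so loses — Beth wins.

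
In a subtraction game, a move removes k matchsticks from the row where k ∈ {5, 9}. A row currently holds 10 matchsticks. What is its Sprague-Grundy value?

2

Compute g(0), g(1), … for moves {5, 9}:
k:     0  1  2  3  4  5  6  7  8  9 10
g(k):  0  0  0  0  0  1  1  1  1  1  2
So g(10) = 2.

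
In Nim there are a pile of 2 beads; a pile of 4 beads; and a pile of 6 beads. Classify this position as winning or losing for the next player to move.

Compute the nim-sum pairwise:
2 ^ 4 = 6
6 ^ 6 = 0
The nim-sum is 0, so this is a P-position: the player to move is in a losing position under optimal play.

Losing position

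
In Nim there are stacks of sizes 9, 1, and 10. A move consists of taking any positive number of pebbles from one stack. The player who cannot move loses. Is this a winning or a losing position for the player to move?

Compute the nim-sum pairwise:
9 ⊕ 1 = 8
8 ⊕ 10 = 2
The nim-sum is 2 ≠ 0, so this is an N-position: the player to move can win.

Winning position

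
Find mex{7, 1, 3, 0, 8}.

The values 0, 1 are all present; 2 is the first non-negative integer missing from the set.

2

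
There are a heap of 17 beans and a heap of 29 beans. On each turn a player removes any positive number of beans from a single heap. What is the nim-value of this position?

12

Write each in binary and XOR column by column:
  10001  (17)
  11101  (29)
  -----
  01100  (12)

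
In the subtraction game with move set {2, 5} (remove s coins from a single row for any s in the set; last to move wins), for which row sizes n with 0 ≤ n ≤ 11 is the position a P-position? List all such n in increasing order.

0, 1, 4, 7, 8, 11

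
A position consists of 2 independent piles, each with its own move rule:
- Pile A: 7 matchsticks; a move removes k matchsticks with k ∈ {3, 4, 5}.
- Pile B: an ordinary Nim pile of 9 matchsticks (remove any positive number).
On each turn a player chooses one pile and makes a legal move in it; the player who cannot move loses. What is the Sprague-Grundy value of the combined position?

11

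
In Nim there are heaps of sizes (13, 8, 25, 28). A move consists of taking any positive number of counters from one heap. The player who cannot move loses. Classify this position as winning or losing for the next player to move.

Losing position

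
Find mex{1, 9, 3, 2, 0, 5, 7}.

4

The values 0, 1, 2, 3 are all present; 4 is the first non-negative integer missing from the set.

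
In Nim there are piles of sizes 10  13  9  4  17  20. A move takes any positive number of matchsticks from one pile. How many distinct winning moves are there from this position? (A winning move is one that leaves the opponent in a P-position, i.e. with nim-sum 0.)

In binary:
  01010  (10)
  01101  (13)
  01001  (9)
  00100  (4)
  10001  (17)
  10100  (20)
  -----
  01111  (15)
The overall nim-sum is X = 15. A pile of size p has a winning move iff p XOR X < p (reduce it to p XOR X).
  10: 10 XOR 15 = 5 < 10 — winning move (to 5).
  13: 13 XOR 15 = 2 < 13 — winning move (to 2).
  9: 9 XOR 15 = 6 < 9 — winning move (to 6).
  4: 4 XOR 15 = 11 ≥ 4 — no move.
  17: 17 XOR 15 = 30 ≥ 17 — no move.
  20: 20 XOR 15 = 27 ≥ 20 — no move.
That gives 3 winning moves.

3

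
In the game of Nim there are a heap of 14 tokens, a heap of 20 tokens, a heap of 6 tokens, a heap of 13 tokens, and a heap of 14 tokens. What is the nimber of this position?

Nim-sum: 14 ⊕ 20 ⊕ 6 ⊕ 13 ⊕ 14 = 31.

31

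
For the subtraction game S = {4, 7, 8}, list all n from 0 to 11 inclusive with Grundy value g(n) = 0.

Build the Grundy sequence with g(k) = mex{g(k−s) : s ∈ {4, 7, 8}, s ≤ k}:
g(0) = mex{} = 0
g(1) = mex{} = 0
g(2) = mex{} = 0
g(3) = mex{} = 0
g(4) = mex{0} = 1
g(5) = mex{0} = 1
g(6) = mex{0} = 1
g(7) = mex{0} = 1
g(8) = mex{0,1} = 2
g(9) = mex{0,1} = 2
g(10) = mex{0,1} = 2
g(11) = mex{0,1} = 2
The P-positions (g = 0) in 0..11 are 0, 1, 2, 3.

0, 1, 2, 3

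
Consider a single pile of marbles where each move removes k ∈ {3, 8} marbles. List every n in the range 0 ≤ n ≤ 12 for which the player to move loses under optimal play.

0, 1, 2, 6, 7, 11, 12

Grundy values for subtraction set {3, 8}:
k:     0  1  2  3  4  5  6  7  8  9 10 11 12
g(k):  0  0  0  1  1  1  0  0  2  1  1  0  0
The P-positions (g = 0) in 0..12 are 0, 1, 2, 6, 7, 11, 12.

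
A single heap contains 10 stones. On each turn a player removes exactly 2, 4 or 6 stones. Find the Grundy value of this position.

1

Grundy values for subtraction set {2, 4, 6}:
g(0) = mex{} = 0
g(1) = mex{} = 0
g(2) = mex{0} = 1
g(3) = mex{0} = 1
g(4) = mex{0,1} = 2
g(5) = mex{0,1} = 2
g(6) = mex{0,1,2} = 3
g(7) = mex{0,1,2} = 3
g(8) = mex{1,2,3} = 0
g(9) = mex{1,2,3} = 0
g(10) = mex{0,2,3} = 1
So g(10) = 1.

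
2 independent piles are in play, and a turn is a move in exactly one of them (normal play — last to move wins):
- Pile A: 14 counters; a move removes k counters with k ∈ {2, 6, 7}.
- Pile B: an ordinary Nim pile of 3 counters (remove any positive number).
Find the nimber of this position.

3

Build the Grundy sequence for pile A with g(k) = mex{g(k−s) : s ∈ {2, 6, 7}, s ≤ k}:
k:     0  1  2  3  4  5  6  7  8  9 10 11 12 13 14
g(k):  0  0  1  1  0  0  1  1  2  0  3  1  2  0  0
So g(14) = 0.
Pile B is a plain Nim pile of size 3, so its Grundy value is 3.
By the Sprague-Grundy theorem, the Grundy value of a sum of independent games is the XOR of the component values.
Combined value = 0 ⊕ 3 = 3.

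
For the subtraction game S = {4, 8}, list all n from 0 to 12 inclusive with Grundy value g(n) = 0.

0, 1, 2, 3, 12

Build the Grundy sequence with g(k) = mex{g(k−s) : s ∈ {4, 8}, s ≤ k}:
k:     0  1  2  3  4  5  6  7  8  9 10 11 12
g(k):  0  0  0  0  1  1  1  1  2  2  2  2  0
The P-positions (g = 0) in 0..12 are 0, 1, 2, 3, 12.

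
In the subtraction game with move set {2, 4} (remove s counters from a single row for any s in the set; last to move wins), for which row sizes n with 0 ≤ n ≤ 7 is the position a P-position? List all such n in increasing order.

Build the Grundy sequence with g(k) = mex{g(k−s) : s ∈ {2, 4}, s ≤ k}:
k:     0  1  2  3  4  5  6  7
g(k):  0  0  1  1  2  2  0  0
The P-positions (g = 0) in 0..7 are 0, 1, 6, 7.

0, 1, 6, 7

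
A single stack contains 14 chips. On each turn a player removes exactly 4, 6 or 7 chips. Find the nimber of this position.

Grundy values for subtraction set {4, 6, 7}:
k:     0  1  2  3  4  5  6  7  8  9 10 11 12 13 14
g(k):  0  0  0  0  1  1  1  1  2  2  2  0  0  0  0
So g(14) = 0.

0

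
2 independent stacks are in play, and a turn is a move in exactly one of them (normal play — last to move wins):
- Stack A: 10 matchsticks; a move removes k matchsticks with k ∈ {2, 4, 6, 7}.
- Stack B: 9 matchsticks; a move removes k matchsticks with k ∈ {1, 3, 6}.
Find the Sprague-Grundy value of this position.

0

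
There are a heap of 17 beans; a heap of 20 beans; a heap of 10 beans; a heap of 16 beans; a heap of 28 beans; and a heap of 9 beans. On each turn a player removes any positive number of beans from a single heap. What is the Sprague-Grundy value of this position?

10

Write each in binary and XOR column by column:
  10001  (17)
  10100  (20)
  01010  (10)
  10000  (16)
  11100  (28)
  01001  (9)
  -----
  01010  (10)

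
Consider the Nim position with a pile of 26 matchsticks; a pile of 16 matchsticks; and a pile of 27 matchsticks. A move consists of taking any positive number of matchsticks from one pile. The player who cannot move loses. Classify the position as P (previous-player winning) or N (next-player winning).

N-position

Write each in binary and XOR column by column:
  11010  (26)
  10000  (16)
  11011  (27)
  -----
  10001  (17)
The nim-sum is 17 ≠ 0, so this is an N-position: the player to move can win.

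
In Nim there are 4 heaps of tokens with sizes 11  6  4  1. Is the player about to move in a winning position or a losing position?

Nim-sum: 11 ⊕ 6 ⊕ 4 ⊕ 1 = 8.
The nim-sum is 8 ≠ 0, so this is an N-position: the player to move can win.

Winning position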